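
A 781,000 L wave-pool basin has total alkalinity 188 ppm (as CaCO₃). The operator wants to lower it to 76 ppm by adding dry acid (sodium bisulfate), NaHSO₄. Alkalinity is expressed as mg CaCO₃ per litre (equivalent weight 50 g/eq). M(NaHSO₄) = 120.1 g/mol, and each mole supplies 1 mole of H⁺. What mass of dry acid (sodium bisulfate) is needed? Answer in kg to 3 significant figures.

Alkalinity to neutralize: (188 − 76) = 112 mg/L as CaCO₃ × 781,000 L = 87,470 g as CaCO₃.
Equivalents of H⁺ required: 87,470 ÷ 50 g/eq = 1749 eq = 1749 mol NaHSO₄.
Mass of NaHSO₄: 1749 × 120.1 = 210,100 g.

210 kg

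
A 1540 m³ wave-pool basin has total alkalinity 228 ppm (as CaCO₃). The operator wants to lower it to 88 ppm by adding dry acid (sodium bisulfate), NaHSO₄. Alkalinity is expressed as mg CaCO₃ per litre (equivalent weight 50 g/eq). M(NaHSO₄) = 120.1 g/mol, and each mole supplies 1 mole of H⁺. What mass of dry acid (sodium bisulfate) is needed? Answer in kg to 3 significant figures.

518 kg

Volume: 1540 m³ = 1,540,000 L.
Alkalinity to neutralize: (228 − 88) = 140 mg/L as CaCO₃ × 1,540,000 L = 215,600 g as CaCO₃.
Equivalents of H⁺ required: 215,600 ÷ 50 g/eq = 4312 eq = 4312 mol NaHSO₄.
Mass of NaHSO₄: 4312 × 120.1 = 517,900 g.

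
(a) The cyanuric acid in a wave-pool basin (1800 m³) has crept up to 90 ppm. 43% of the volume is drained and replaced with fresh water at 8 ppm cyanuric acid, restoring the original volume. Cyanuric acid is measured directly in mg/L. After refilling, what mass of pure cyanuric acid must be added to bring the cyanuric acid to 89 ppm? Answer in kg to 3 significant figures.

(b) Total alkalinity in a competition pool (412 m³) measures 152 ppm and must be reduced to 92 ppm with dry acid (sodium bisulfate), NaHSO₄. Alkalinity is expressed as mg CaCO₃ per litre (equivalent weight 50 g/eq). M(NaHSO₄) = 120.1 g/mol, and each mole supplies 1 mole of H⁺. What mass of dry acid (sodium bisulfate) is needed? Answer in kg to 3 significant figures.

(a) Volume: 1800 m³ = 1,800,000 L.
(a) After draining 43% and refilling: 90 × 0.57 + 8 × 0.43 = 54.74 ppm.
(a) Deficit to target: 89 − 54.74 = 34.26 mg/L.
(a) Mass: 34.26 mg/L × 1,800,000 L = 61,670 g cyanuric acid.

(b) Volume: 412 m³ = 412,000 L.
(b) Alkalinity to neutralize: (152 − 92) = 60 mg/L as CaCO₃ × 412,000 L = 24,720 g as CaCO₃.
(b) Equivalents of H⁺ required: 24,720 ÷ 50 g/eq = 494.4 eq = 494.4 mol NaHSO₄.
(b) Mass of NaHSO₄: 494.4 × 120.1 = 59,380 g.

(a) 61.7 kg; (b) 59.4 kg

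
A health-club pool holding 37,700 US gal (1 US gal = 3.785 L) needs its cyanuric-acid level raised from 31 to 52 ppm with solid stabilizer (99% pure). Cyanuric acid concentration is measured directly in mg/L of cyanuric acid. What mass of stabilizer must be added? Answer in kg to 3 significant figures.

Volume: 37,700 US gal × 3.785 L/gal = 142,694 L.
CYA to add: (52 − 31) = 21 mg/L × 142,694 L = 2997 g cyanuric acid.
At 99% purity: 2997 / 0.99 = 3027 g product.

3.03 kg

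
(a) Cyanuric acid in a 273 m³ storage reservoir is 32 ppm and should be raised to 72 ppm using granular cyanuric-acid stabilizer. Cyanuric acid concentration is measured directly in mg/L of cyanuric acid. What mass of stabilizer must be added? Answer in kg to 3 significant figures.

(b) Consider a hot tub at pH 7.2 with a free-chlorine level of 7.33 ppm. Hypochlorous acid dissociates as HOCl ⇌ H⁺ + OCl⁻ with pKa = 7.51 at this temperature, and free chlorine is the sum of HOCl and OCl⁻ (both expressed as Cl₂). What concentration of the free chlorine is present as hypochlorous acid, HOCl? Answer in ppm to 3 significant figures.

(a) Volume: 273 m³ = 273,000 L.
(a) CYA to add: (72 − 32) = 40 mg/L × 273,000 L = 10,920 g cyanuric acid.

(b) [OCl⁻]/[HOCl] = 10^(pH − pKa) = 10^(7.2 − 7.51) = 10^-0.31 = 0.4898.
(b) Fraction as HOCl = 1 / (1 + 0.4898) = 0.6712.
(b) HOCl = 0.6712 × 7.33 ppm = 4.92 ppm.

(a) 10.9 kg; (b) 4.92 ppm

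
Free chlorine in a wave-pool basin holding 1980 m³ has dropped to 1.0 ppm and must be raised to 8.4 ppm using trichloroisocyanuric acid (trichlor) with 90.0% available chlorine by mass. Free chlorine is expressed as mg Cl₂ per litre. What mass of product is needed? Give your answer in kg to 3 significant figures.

Volume: 1980 m³ = 1,980,000 L.
Chlorine deficit: 8.4 − 1.0 = 7.4 ppm = 7.4 mg/L as Cl₂.
Cl₂ equivalent needed: 7.4 mg/L × 1,980,000 L = 14,650,000 mg = 14,650 g.
Product at 90.0% available chlorine: 14,650 / 0.9 = 16,280 g.

16.3 kg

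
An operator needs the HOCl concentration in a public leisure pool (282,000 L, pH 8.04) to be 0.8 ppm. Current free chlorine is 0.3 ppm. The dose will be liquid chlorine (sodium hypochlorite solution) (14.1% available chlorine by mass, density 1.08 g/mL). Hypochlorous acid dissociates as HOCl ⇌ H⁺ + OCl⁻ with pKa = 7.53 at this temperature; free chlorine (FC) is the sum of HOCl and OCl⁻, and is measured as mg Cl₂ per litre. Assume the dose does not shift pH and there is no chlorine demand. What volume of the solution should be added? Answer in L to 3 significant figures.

[OCl⁻]/[HOCl] = 10^(pH − pKa) = 10^(8.04 − 7.53) = 3.236; fraction as HOCl = 1/(1 + 3.236) = 0.2361.
Free chlorine required for 0.8 ppm HOCl: 0.8 / 0.2361 = 3.389 ppm.
FC to add: 3.389 − 0.3 = 3.089 mg/L as Cl₂.
Cl₂ equivalent: 3.089 mg/L × 282,000 L = 871 g.
Product at 14.1% available Cl: 871 / 0.141 = 6177 g.
Volume: 6177 g ÷ 1.08 g/mL = 5720 mL.

5.72 L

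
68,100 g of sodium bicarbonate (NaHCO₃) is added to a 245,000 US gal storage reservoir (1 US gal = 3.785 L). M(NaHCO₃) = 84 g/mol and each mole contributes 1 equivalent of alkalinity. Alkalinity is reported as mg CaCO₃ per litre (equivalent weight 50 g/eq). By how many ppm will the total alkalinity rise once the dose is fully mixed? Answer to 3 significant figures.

43.7 ppm

Volume: 245,000 US gal × 3.785 L/gal = 927,325 L.
Moles of NaHCO₃: 68,100 g ÷ 84 g/mol = 810.7 mol → 810.7 eq of alkalinity.
As CaCO₃: 810.7 eq × 50 g/eq = 40,540 g.
Rise: 40,540 g / 927,325 L × 1000 = 43.71 mg/L.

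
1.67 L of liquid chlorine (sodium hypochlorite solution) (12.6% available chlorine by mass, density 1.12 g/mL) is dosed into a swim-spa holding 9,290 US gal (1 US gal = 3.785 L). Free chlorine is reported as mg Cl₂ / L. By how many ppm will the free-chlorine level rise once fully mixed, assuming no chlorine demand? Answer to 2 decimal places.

Volume: 9,290 US gal × 3.785 L/gal = 35,163 L.
Mass of solution: 1.67 L × 1000 mL/L × 1.12 g/mL = 1870 g.
Available chlorine delivered: 1870 g × 0.126 = 235.7 g as Cl₂.
Concentration rise: 235.7 g / 35,163 L = 6.702 mg/L = 6.70 ppm.

6.70 ppm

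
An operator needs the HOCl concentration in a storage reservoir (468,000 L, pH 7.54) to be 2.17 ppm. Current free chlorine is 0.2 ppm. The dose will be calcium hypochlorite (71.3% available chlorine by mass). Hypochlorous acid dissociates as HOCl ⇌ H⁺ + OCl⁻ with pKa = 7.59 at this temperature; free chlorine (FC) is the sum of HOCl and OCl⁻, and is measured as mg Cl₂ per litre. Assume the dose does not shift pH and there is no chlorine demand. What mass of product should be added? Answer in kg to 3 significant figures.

[OCl⁻]/[HOCl] = 10^(pH − pKa) = 10^(7.54 − 7.59) = 0.8913; fraction as HOCl = 1/(1 + 0.8913) = 0.5288.
Free chlorine required for 2.17 ppm HOCl: 2.17 / 0.5288 = 4.104 ppm.
FC to add: 4.104 − 0.2 = 3.904 mg/L as Cl₂.
Cl₂ equivalent: 3.904 mg/L × 468,000 L = 1827 g.
Product at 71.3% available Cl: 1827 / 0.713 = 2563 g.

2.56 kg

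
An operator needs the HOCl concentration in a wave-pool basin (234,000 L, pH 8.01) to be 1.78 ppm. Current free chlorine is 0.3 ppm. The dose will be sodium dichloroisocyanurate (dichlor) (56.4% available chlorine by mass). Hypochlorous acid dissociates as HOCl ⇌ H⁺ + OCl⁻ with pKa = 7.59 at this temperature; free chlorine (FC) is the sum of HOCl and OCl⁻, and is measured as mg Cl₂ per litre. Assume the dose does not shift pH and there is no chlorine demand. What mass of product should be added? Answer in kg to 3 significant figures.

[OCl⁻]/[HOCl] = 10^(pH − pKa) = 10^(8.01 − 7.59) = 2.63; fraction as HOCl = 1/(1 + 2.63) = 0.2755.
Free chlorine required for 1.78 ppm HOCl: 1.78 / 0.2755 = 6.462 ppm.
FC to add: 6.462 − 0.3 = 6.162 mg/L as Cl₂.
Cl₂ equivalent: 6.162 mg/L × 234,000 L = 1442 g.
Product at 56.4% available Cl: 1442 / 0.564 = 2557 g.

2.56 kg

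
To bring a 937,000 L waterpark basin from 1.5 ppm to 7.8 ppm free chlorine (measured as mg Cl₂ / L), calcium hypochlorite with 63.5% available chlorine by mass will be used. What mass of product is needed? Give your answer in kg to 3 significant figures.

9.30 kg

Chlorine deficit: 7.8 − 1.5 = 6.3 ppm = 6.3 mg/L as Cl₂.
Cl₂ equivalent needed: 6.3 mg/L × 937,000 L = 5,903,000 mg = 5903 g.
Product at 63.5% available chlorine: 5903 / 0.635 = 9296 g.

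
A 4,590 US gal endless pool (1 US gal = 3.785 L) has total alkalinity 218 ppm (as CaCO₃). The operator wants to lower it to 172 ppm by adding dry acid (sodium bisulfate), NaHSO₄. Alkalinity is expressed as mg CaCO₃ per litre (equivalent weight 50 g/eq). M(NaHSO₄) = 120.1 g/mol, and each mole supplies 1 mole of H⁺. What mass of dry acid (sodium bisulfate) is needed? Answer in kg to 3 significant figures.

Volume: 4,590 US gal × 3.785 L/gal = 17,373 L.
Alkalinity to neutralize: (218 − 172) = 46 mg/L as CaCO₃ × 17,373 L = 799.2 g as CaCO₃.
Equivalents of H⁺ required: 799.2 ÷ 50 g/eq = 15.98 eq = 15.98 mol NaHSO₄.
Mass of NaHSO₄: 15.98 × 120.1 = 1920 g.

1.92 kg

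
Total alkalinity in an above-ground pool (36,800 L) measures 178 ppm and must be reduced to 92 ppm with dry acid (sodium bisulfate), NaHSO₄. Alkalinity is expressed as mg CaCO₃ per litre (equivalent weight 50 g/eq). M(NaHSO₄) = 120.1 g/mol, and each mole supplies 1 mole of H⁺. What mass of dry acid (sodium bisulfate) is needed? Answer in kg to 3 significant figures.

7.60 kg

Alkalinity to neutralize: (178 − 92) = 86 mg/L as CaCO₃ × 36,800 L = 3165 g as CaCO₃.
Equivalents of H⁺ required: 3165 ÷ 50 g/eq = 63.3 eq = 63.3 mol NaHSO₄.
Mass of NaHSO₄: 63.3 × 120.1 = 7602 g.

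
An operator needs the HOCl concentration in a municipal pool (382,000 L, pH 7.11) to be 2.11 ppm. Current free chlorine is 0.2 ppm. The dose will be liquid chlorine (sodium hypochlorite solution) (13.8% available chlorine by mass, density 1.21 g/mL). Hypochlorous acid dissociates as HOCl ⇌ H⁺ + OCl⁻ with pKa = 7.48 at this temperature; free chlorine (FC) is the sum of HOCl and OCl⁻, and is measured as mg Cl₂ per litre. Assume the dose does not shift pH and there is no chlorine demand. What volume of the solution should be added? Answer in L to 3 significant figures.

[OCl⁻]/[HOCl] = 10^(pH − pKa) = 10^(7.11 − 7.48) = 0.4266; fraction as HOCl = 1/(1 + 0.4266) = 0.701.
Free chlorine required for 2.11 ppm HOCl: 2.11 / 0.701 = 3.01 ppm.
FC to add: 3.01 − 0.2 = 2.81 mg/L as Cl₂.
Cl₂ equivalent: 2.81 mg/L × 382,000 L = 1073 g.
Product at 13.8% available Cl: 1073 / 0.138 = 7779 g.
Volume: 7779 g ÷ 1.21 g/mL = 6429 mL.

6.43 L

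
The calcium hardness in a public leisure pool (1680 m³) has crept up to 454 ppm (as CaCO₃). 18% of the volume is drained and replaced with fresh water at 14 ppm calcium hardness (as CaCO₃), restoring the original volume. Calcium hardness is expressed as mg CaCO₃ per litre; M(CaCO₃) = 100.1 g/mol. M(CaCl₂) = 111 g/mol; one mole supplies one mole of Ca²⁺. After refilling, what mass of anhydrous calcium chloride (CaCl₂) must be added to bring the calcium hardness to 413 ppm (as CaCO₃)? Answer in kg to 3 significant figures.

71.2 kg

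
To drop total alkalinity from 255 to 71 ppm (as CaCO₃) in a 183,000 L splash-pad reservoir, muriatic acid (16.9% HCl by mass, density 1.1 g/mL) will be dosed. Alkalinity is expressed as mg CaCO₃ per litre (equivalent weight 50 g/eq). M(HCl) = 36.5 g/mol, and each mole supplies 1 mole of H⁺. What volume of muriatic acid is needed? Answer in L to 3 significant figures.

Alkalinity to neutralize: (255 − 71) = 184 mg/L as CaCO₃ × 183,000 L = 33,670 g as CaCO₃.
Equivalents of H⁺ required: 33,670 ÷ 50 g/eq = 673.4 eq = 673.4 mol HCl.
Mass of HCl: 673.4 × 36.5 = 24,580 g.
Mass of 16.9% solution: 24,580 / 0.169 = 145,400 g.
Volume: 145,400 g ÷ 1.1 g/mL = 132,200 mL.

132 L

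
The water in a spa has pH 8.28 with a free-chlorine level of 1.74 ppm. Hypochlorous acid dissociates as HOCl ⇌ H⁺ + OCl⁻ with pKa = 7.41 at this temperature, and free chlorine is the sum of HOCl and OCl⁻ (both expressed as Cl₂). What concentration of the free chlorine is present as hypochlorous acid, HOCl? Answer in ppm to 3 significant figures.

0.207 ppm

[OCl⁻]/[HOCl] = 10^(pH − pKa) = 10^(8.28 − 7.41) = 10^0.87 = 7.413.
Fraction as HOCl = 1 / (1 + 7.413) = 0.1189.
HOCl = 0.1189 × 1.74 ppm = 0.2068 ppm.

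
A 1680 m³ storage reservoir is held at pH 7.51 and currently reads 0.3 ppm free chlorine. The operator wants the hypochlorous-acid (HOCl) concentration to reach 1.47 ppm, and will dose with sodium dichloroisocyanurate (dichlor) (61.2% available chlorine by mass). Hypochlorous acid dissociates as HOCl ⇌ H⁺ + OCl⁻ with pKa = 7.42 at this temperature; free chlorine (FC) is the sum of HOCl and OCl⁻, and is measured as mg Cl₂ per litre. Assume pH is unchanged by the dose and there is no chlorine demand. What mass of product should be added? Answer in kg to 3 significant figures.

Volume: 1680 m³ = 1,680,000 L.
[OCl⁻]/[HOCl] = 10^(pH − pKa) = 10^(7.51 − 7.42) = 1.23; fraction as HOCl = 1/(1 + 1.23) = 0.4484.
Free chlorine required for 1.47 ppm HOCl: 1.47 / 0.4484 = 3.278 ppm.
FC to add: 3.278 − 0.3 = 2.978 mg/L as Cl₂.
Cl₂ equivalent: 2.978 mg/L × 1,680,000 L = 5004 g.
Product at 61.2% available Cl: 5004 / 0.612 = 8176 g.

8.18 kg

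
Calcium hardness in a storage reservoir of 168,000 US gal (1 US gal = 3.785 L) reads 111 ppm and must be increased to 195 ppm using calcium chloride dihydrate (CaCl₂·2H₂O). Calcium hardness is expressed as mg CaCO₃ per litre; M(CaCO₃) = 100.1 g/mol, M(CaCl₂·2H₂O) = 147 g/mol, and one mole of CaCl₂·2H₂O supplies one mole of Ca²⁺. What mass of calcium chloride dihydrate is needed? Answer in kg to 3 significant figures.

78.4 kg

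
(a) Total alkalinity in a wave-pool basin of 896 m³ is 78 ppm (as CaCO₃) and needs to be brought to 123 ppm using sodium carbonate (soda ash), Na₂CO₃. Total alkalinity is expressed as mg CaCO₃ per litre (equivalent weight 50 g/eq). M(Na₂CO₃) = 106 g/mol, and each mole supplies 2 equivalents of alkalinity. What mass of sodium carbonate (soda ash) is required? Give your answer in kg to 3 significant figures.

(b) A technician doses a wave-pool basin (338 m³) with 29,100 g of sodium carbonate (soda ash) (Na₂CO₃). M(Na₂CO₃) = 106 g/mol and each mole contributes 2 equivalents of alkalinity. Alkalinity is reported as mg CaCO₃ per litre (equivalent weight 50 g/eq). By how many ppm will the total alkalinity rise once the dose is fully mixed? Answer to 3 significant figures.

(a) 42.7 kg; (b) 81.2 ppm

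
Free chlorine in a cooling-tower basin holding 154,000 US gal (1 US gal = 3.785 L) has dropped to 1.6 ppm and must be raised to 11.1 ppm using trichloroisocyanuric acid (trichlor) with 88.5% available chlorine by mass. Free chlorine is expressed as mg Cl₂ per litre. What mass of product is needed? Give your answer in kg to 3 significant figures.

6.26 kg

Volume: 154,000 US gal × 3.785 L/gal = 582,890 L.
Chlorine deficit: 11.1 − 1.6 = 9.5 ppm = 9.5 mg/L as Cl₂.
Cl₂ equivalent needed: 9.5 mg/L × 582,890 L = 5,537,000 mg = 5537 g.
Product at 88.5% available chlorine: 5537 / 0.885 = 6257 g.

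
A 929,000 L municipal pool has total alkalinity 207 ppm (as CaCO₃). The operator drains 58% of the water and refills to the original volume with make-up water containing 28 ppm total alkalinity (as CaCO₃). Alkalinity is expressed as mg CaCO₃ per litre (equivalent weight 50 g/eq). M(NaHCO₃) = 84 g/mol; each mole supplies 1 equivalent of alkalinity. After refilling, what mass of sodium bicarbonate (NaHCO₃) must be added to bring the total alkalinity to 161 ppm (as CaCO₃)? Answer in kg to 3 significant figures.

90.2 kg

After draining 58% and refilling: 207 × 0.42 + 28 × 0.58 = 103.18 ppm.
Deficit to target: 161 − 103.18 = 57.82 mg/L.
As CaCO₃: 57.82 mg/L × 929,000 L = 53,710 g; ÷ 50 g/eq ÷ 1 = 1074 mol NaHCO₃.
Mass: 1074 × 84 = 90,240 g.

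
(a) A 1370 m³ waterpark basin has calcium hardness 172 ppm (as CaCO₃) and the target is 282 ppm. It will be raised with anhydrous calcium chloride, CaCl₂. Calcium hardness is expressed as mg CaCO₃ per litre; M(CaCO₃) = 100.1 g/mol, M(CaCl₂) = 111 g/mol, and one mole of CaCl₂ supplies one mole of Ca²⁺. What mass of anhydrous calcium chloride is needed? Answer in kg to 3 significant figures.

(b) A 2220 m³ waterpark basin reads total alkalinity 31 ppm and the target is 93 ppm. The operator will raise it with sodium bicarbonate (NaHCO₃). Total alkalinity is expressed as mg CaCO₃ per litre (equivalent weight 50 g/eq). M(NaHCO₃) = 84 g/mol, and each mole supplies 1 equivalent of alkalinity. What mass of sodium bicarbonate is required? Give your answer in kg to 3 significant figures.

(a) 167 kg; (b) 231 kg

(a) Volume: 1370 m³ = 1,370,000 L.
(a) Hardness to add: (282 − 172) = 110 mg/L as CaCO₃ × 1,370,000 L = 150,700 g as CaCO₃.
(a) Moles of Ca²⁺ (1 mol Ca²⁺ ≡ 1 mol CaCO₃): 150,700 / 100.1 g/mol = 1505 mol.
(a) Mass of CaCl₂: 1505 × 111 = 167,100 g.

(b) Volume: 2220 m³ = 2,220,000 L.
(b) Alkalinity to add: (93 − 31) = 62 mg/L as CaCO₃ × 2,220,000 L = 137,600 g as CaCO₃.
(b) Equivalents: 137,600 g ÷ 50 g/eq = 2753 eq.
(b) NaHCO₃ supplies 1 eq per mole → 2753 mol.
(b) Mass: 2753 mol × 84 g/mol = 231,200 g.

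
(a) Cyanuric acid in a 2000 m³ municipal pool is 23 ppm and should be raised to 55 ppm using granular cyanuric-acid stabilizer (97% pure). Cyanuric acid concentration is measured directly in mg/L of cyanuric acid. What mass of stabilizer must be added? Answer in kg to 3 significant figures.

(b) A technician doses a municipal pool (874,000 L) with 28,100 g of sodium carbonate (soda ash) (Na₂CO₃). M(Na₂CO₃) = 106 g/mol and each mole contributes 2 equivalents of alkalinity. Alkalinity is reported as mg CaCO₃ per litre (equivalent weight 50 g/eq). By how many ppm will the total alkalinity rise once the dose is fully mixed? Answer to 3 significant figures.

(a) 66.0 kg; (b) 30.3 ppm

(a) Volume: 2000 m³ = 2,000,000 L.
(a) CYA to add: (55 − 23) = 32 mg/L × 2,000,000 L = 64,000 g cyanuric acid.
(a) At 97% purity: 64,000 / 0.97 = 65,980 g product.

(b) Moles of Na₂CO₃: 28,100 g ÷ 106 g/mol = 265.1 mol → 530.2 eq of alkalinity.
(b) As CaCO₃: 530.2 eq × 50 g/eq = 26,510 g.
(b) Rise: 26,510 g / 874,000 L × 1000 = 30.33 mg/L.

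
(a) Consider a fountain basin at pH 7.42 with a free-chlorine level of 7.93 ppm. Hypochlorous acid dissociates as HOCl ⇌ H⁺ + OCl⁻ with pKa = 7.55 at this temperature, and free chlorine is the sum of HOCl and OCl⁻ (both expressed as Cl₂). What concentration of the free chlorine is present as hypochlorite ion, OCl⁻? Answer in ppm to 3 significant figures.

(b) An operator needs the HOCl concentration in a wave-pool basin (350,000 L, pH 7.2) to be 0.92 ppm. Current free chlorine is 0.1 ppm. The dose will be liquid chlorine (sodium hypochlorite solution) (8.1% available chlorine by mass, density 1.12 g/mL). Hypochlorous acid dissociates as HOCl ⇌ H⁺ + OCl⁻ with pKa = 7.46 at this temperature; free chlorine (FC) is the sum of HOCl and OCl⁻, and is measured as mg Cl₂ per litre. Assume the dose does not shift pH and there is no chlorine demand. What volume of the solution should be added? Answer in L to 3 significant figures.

(a) 3.38 ppm; (b) 5.11 L

(a) [OCl⁻]/[HOCl] = 10^(pH − pKa) = 10^(7.42 − 7.55) = 10^-0.13 = 0.7413.
(a) Fraction as HOCl = 1 / (1 + 0.7413) = 0.5743.
(a) OCl⁻ = (1 − 0.5743) × 7.93 ppm = 3.376 ppm.

(b) [OCl⁻]/[HOCl] = 10^(pH − pKa) = 10^(7.2 − 7.46) = 0.5495; fraction as HOCl = 1/(1 + 0.5495) = 0.6454.
(b) Free chlorine required for 0.92 ppm HOCl: 0.92 / 0.6454 = 1.426 ppm.
(b) FC to add: 1.426 − 0.1 = 1.326 mg/L as Cl₂.
(b) Cl₂ equivalent: 1.326 mg/L × 350,000 L = 464 g.
(b) Product at 8.1% available Cl: 464 / 0.081 = 5728 g.
(b) Volume: 5728 g ÷ 1.12 g/mL = 5114 mL.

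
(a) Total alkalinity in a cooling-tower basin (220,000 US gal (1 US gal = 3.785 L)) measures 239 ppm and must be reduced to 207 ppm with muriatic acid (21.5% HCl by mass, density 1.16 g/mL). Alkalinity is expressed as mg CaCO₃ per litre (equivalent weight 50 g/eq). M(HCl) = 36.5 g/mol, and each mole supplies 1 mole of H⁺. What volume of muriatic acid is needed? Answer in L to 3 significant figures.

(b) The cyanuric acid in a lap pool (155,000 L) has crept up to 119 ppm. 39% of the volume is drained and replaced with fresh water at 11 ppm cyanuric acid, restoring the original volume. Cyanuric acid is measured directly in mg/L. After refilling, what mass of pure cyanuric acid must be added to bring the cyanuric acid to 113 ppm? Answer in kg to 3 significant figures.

(a) Volume: 220,000 US gal × 3.785 L/gal = 832,700 L.
(a) Alkalinity to neutralize: (239 − 207) = 32 mg/L as CaCO₃ × 832,700 L = 26,650 g as CaCO₃.
(a) Equivalents of H⁺ required: 26,650 ÷ 50 g/eq = 532.9 eq = 532.9 mol HCl.
(a) Mass of HCl: 532.9 × 36.5 = 19,450 g.
(a) Mass of 21.5% solution: 19,450 / 0.215 = 90,470 g.
(a) Volume: 90,470 g ÷ 1.16 g/mL = 77,990 mL.

(b) After draining 39% and refilling: 119 × 0.61 + 11 × 0.39 = 76.88 ppm.
(b) Deficit to target: 113 − 76.88 = 36.12 mg/L.
(b) Mass: 36.12 mg/L × 155,000 L = 5599 g cyanuric acid.

(a) 78.0 L; (b) 5.60 kg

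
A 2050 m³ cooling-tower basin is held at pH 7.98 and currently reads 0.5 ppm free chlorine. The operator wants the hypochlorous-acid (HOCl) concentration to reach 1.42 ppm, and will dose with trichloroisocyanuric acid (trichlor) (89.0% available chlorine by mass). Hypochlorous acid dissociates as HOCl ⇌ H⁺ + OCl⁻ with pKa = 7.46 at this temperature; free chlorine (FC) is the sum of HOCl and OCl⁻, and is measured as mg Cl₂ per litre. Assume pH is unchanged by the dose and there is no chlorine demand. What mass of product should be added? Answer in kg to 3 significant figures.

12.9 kg

Volume: 2050 m³ = 2,050,000 L.
[OCl⁻]/[HOCl] = 10^(pH − pKa) = 10^(7.98 − 7.46) = 3.311; fraction as HOCl = 1/(1 + 3.311) = 0.2319.
Free chlorine required for 1.42 ppm HOCl: 1.42 / 0.2319 = 6.122 ppm.
FC to add: 6.122 − 0.5 = 5.622 mg/L as Cl₂.
Cl₂ equivalent: 5.622 mg/L × 2,050,000 L = 11,530 g.
Product at 89.0% available Cl: 11,530 / 0.89 = 12,950 g.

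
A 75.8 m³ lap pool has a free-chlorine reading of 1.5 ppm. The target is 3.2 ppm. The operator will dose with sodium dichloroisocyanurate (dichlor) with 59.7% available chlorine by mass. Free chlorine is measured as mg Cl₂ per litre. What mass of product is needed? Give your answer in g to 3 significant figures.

Volume: 75.8 m³ = 75,800 L.
Chlorine deficit: 3.2 − 1.5 = 1.7 ppm = 1.7 mg/L as Cl₂.
Cl₂ equivalent needed: 1.7 mg/L × 75,800 L = 128,900 mg = 128.9 g.
Product at 59.7% available chlorine: 128.9 / 0.597 = 215.8 g.

216 g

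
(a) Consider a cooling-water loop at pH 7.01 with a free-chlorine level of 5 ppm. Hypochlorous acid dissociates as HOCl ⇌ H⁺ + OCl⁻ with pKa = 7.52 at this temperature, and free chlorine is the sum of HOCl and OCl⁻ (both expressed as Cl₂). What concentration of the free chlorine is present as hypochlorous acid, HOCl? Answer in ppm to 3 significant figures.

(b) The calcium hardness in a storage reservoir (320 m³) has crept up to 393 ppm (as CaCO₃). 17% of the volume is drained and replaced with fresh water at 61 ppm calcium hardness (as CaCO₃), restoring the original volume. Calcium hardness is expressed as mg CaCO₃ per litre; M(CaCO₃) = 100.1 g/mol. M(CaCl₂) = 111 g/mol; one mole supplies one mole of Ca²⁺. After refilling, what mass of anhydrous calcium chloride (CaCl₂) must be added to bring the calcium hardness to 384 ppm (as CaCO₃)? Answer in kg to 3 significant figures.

(a) 3.82 ppm; (b) 16.8 kg

(a) [OCl⁻]/[HOCl] = 10^(pH − pKa) = 10^(7.01 − 7.52) = 10^-0.51 = 0.309.
(a) Fraction as HOCl = 1 / (1 + 0.309) = 0.7639.
(a) HOCl = 0.7639 × 5 ppm = 3.82 ppm.

(b) Volume: 320 m³ = 320,000 L.
(b) After draining 17% and refilling: 393 × 0.83 + 61 × 0.17 = 336.56 ppm.
(b) Deficit to target: 384 − 336.56 = 47.44 mg/L.
(b) As CaCO₃: 47.44 mg/L × 320,000 L = 15,180 g; ÷ 100.1 = 151.7 mol Ca²⁺.
(b) Mass: 151.7 × 111 = 16,830 g.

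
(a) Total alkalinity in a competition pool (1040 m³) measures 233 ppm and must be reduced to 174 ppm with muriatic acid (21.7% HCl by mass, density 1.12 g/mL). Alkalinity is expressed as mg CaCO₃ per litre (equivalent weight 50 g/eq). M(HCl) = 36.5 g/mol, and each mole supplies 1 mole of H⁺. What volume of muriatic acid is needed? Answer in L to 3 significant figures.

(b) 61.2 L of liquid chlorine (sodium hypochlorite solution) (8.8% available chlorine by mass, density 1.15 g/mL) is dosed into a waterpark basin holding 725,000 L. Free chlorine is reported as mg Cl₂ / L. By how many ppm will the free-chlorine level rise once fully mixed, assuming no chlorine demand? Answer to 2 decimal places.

(a) 184 L; (b) 8.54 ppm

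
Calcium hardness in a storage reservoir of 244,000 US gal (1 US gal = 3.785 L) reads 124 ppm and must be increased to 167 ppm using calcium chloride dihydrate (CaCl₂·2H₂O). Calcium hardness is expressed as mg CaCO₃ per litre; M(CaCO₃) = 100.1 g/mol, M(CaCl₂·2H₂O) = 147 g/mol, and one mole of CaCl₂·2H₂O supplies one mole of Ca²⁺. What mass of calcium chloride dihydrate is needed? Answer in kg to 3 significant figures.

58.3 kg

Volume: 244,000 US gal × 3.785 L/gal = 923,540 L.
Hardness to add: (167 − 124) = 43 mg/L as CaCO₃ × 923,540 L = 39,710 g as CaCO₃.
Moles of Ca²⁺ (1 mol Ca²⁺ ≡ 1 mol CaCO₃): 39,710 / 100.1 g/mol = 396.7 mol.
Mass of CaCl₂·2H₂O: 396.7 × 147 = 58,320 g.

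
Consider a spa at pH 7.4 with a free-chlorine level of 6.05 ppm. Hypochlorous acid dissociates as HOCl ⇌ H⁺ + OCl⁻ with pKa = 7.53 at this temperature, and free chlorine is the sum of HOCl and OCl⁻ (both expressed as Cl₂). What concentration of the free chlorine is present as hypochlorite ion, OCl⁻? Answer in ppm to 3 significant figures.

[OCl⁻]/[HOCl] = 10^(pH − pKa) = 10^(7.4 − 7.53) = 10^-0.13 = 0.7413.
Fraction as HOCl = 1 / (1 + 0.7413) = 0.5743.
OCl⁻ = (1 − 0.5743) × 6.05 ppm = 2.576 ppm.

2.58 ppm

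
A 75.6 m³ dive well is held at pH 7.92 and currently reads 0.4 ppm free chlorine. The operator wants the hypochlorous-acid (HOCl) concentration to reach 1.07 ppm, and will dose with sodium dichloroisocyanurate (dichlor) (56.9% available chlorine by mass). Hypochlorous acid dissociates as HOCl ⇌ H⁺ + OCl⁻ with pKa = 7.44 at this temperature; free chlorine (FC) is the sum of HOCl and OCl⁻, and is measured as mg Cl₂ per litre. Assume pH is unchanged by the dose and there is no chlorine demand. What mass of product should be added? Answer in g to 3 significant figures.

518 g

Volume: 75.6 m³ = 75,600 L.
[OCl⁻]/[HOCl] = 10^(pH − pKa) = 10^(7.92 − 7.44) = 3.02; fraction as HOCl = 1/(1 + 3.02) = 0.2488.
Free chlorine required for 1.07 ppm HOCl: 1.07 / 0.2488 = 4.301 ppm.
FC to add: 4.301 − 0.4 = 3.901 mg/L as Cl₂.
Cl₂ equivalent: 3.901 mg/L × 75,600 L = 294.9 g.
Product at 56.9% available Cl: 294.9 / 0.569 = 518.4 g.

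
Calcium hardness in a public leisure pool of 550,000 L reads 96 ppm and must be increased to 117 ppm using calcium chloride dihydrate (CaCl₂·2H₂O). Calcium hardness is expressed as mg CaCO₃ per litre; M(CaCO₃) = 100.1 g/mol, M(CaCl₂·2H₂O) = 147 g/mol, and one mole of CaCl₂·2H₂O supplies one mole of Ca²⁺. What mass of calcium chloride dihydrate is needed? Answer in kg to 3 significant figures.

17.0 kg

Hardness to add: (117 − 96) = 21 mg/L as CaCO₃ × 550,000 L = 11,550 g as CaCO₃.
Moles of Ca²⁺ (1 mol Ca²⁺ ≡ 1 mol CaCO₃): 11,550 / 100.1 g/mol = 115.4 mol.
Mass of CaCl₂·2H₂O: 115.4 × 147 = 16,960 g.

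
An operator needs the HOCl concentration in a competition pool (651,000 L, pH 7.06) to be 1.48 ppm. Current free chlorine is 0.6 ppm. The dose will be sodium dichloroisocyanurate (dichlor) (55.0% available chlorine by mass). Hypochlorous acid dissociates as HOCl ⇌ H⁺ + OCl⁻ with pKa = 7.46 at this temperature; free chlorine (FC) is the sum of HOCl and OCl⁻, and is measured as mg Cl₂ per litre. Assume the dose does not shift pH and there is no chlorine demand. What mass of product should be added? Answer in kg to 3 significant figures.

1.74 kg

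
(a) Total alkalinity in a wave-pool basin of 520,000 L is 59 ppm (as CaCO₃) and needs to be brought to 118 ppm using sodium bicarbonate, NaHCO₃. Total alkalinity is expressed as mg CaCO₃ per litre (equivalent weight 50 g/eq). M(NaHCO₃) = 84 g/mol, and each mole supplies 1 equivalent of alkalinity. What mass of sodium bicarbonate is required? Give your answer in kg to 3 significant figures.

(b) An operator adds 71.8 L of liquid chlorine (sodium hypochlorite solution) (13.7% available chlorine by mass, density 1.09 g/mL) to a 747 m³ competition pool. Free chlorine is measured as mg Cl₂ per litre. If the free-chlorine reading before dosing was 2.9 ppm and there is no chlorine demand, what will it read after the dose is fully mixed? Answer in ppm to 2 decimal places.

(a) 51.5 kg; (b) 17.25 ppm

(a) Alkalinity to add: (118 − 59) = 59 mg/L as CaCO₃ × 520,000 L = 30,680 g as CaCO₃.
(a) Equivalents: 30,680 g ÷ 50 g/eq = 613.6 eq.
(a) NaHCO₃ supplies 1 eq per mole → 613.6 mol.
(a) Mass: 613.6 mol × 84 g/mol = 51,540 g.

(b) Volume: 747 m³ = 747,000 L.
(b) Mass of solution: 71.8 L × 1000 mL/L × 1.09 g/mL = 78,260 g.
(b) Available chlorine delivered: 78,260 g × 0.137 = 10,720 g as Cl₂.
(b) Concentration rise: 10,720 g / 747,000 L = 14.35 mg/L = 14.35 ppm.
(b) Final FC: 2.9 + 14.35 = 17.25 ppm.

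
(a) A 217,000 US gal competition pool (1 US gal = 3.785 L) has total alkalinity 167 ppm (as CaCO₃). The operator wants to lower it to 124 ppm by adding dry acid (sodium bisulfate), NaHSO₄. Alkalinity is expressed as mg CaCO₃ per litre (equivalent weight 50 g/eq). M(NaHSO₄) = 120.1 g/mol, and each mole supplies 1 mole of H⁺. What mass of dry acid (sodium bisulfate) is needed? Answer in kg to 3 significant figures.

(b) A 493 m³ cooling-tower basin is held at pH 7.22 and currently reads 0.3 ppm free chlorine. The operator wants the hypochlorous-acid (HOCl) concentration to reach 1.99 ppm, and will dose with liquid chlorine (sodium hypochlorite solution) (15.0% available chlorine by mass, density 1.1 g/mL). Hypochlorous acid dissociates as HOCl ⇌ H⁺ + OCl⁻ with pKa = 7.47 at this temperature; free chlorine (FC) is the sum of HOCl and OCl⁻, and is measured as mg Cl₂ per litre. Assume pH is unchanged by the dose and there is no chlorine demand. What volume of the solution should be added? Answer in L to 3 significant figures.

(a) Volume: 217,000 US gal × 3.785 L/gal = 821,345 L.
(a) Alkalinity to neutralize: (167 − 124) = 43 mg/L as CaCO₃ × 821,345 L = 35,320 g as CaCO₃.
(a) Equivalents of H⁺ required: 35,320 ÷ 50 g/eq = 706.4 eq = 706.4 mol NaHSO₄.
(a) Mass of NaHSO₄: 706.4 × 120.1 = 84,830 g.

(b) Volume: 493 m³ = 493,000 L.
(b) [OCl⁻]/[HOCl] = 10^(pH − pKa) = 10^(7.22 − 7.47) = 0.5623; fraction as HOCl = 1/(1 + 0.5623) = 0.6401.
(b) Free chlorine required for 1.99 ppm HOCl: 1.99 / 0.6401 = 3.109 ppm.
(b) FC to add: 3.109 − 0.3 = 2.809 mg/L as Cl₂.
(b) Cl₂ equivalent: 2.809 mg/L × 493,000 L = 1385 g.
(b) Product at 15.0% available Cl: 1385 / 0.15 = 9232 g.
(b) Volume: 9232 g ÷ 1.1 g/mL = 8393 mL.

(a) 84.8 kg; (b) 8.39 L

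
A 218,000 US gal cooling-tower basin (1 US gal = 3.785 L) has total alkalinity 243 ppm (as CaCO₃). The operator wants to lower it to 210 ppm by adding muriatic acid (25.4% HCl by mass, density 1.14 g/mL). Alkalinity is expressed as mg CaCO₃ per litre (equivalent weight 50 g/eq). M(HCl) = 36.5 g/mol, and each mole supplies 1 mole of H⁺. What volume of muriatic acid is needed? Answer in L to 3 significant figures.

68.6 L

Volume: 218,000 US gal × 3.785 L/gal = 825,130 L.
Alkalinity to neutralize: (243 − 210) = 33 mg/L as CaCO₃ × 825,130 L = 27,230 g as CaCO₃.
Equivalents of H⁺ required: 27,230 ÷ 50 g/eq = 544.6 eq = 544.6 mol HCl.
Mass of HCl: 544.6 × 36.5 = 19,880 g.
Mass of 25.4% solution: 19,880 / 0.254 = 78,260 g.
Volume: 78,260 g ÷ 1.14 g/mL = 68,650 mL.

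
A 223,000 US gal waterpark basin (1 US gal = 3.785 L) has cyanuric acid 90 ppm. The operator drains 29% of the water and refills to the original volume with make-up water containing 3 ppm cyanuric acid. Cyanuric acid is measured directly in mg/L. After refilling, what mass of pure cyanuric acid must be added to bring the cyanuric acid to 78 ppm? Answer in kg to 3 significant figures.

11.2 kg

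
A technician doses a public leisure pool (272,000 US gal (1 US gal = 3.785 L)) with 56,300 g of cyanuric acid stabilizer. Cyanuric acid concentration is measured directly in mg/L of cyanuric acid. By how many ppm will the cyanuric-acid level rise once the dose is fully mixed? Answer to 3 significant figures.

54.7 ppm

Volume: 272,000 US gal × 3.785 L/gal = 1,029,520 L.
Rise: 56,300 g / 1,029,520 L × 1000 = 54.69 mg/L.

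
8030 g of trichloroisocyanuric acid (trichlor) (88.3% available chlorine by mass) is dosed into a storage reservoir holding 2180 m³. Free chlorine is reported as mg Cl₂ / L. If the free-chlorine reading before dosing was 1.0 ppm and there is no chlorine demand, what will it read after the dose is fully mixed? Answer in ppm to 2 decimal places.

4.25 ppm

Volume: 2180 m³ = 2,180,000 L.
Available chlorine delivered: 8030 g × 0.883 = 7090 g as Cl₂.
Concentration rise: 7090 g / 2,180,000 L = 3.253 mg/L = 3.25 ppm.
Final FC: 1.0 + 3.25 = 4.25 ppm.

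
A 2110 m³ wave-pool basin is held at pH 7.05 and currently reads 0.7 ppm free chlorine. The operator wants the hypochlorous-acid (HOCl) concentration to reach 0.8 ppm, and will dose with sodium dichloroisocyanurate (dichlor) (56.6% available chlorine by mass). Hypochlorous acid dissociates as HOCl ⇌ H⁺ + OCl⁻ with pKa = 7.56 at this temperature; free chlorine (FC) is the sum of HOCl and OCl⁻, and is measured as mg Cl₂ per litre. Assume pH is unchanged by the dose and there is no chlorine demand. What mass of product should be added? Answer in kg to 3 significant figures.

Volume: 2110 m³ = 2,110,000 L.
[OCl⁻]/[HOCl] = 10^(pH − pKa) = 10^(7.05 − 7.56) = 0.309; fraction as HOCl = 1/(1 + 0.309) = 0.7639.
Free chlorine required for 0.8 ppm HOCl: 0.8 / 0.7639 = 1.047 ppm.
FC to add: 1.047 − 0.7 = 0.3472 mg/L as Cl₂.
Cl₂ equivalent: 0.3472 mg/L × 2,110,000 L = 732.6 g.
Product at 56.6% available Cl: 732.6 / 0.566 = 1294 g.

1.29 kg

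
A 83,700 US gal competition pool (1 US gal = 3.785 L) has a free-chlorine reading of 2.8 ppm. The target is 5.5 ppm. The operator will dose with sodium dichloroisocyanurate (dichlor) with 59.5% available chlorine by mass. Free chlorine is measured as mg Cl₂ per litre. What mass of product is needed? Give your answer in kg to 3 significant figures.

1.44 kg

Volume: 83,700 US gal × 3.785 L/gal = 316,804 L.
Chlorine deficit: 5.5 − 2.8 = 2.7 ppm = 2.7 mg/L as Cl₂.
Cl₂ equivalent needed: 2.7 mg/L × 316,804 L = 855,400 mg = 855.4 g.
Product at 59.5% available chlorine: 855.4 / 0.595 = 1438 g.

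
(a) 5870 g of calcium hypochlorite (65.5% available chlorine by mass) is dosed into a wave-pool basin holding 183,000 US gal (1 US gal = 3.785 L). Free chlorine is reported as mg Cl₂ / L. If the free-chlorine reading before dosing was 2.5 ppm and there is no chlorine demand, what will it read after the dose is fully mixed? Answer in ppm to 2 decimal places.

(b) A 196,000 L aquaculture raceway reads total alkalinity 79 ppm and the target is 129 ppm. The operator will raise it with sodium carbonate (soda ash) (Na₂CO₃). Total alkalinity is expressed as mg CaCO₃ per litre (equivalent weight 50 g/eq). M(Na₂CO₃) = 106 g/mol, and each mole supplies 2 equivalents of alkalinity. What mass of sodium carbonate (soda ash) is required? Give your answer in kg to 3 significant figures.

(a) Volume: 183,000 US gal × 3.785 L/gal = 692,655 L.
(a) Available chlorine delivered: 5870 g × 0.655 = 3845 g as Cl₂.
(a) Concentration rise: 3845 g / 692,655 L = 5.551 mg/L = 5.55 ppm.
(a) Final FC: 2.5 + 5.55 = 8.05 ppm.

(b) Alkalinity to add: (129 − 79) = 50 mg/L as CaCO₃ × 196,000 L = 9800 g as CaCO₃.
(b) Equivalents: 9800 g ÷ 50 g/eq = 196 eq.
(b) Each mole of Na₂CO₃ supplies 2 eq, so 196 / 2 = 98 mol.
(b) Mass: 98 mol × 106 g/mol = 10,390 g.

(a) 8.05 ppm; (b) 10.4 kg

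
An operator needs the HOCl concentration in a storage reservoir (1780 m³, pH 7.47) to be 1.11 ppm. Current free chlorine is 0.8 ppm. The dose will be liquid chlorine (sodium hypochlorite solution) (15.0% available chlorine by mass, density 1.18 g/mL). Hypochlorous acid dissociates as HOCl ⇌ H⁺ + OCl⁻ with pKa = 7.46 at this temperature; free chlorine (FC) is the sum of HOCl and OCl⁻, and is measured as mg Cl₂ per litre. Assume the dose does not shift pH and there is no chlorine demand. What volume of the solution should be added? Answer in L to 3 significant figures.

Volume: 1780 m³ = 1,780,000 L.
[OCl⁻]/[HOCl] = 10^(pH − pKa) = 10^(7.47 − 7.46) = 1.023; fraction as HOCl = 1/(1 + 1.023) = 0.4942.
Free chlorine required for 1.11 ppm HOCl: 1.11 / 0.4942 = 2.246 ppm.
FC to add: 2.246 − 0.8 = 1.446 mg/L as Cl₂.
Cl₂ equivalent: 1.446 mg/L × 1,780,000 L = 2574 g.
Product at 15.0% available Cl: 2574 / 0.15 = 17,160 g.
Volume: 17,160 g ÷ 1.18 g/mL = 14,540 mL.

14.5 L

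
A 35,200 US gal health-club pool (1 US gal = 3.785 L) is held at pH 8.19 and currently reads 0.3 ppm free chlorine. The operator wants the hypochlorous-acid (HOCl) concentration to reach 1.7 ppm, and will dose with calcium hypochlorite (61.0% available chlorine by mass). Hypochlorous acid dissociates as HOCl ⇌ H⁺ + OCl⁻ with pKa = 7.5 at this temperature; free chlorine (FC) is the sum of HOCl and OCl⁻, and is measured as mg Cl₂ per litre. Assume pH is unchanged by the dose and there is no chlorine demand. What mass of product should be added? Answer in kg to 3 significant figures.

2.12 kg

Volume: 35,200 US gal × 3.785 L/gal = 133,232 L.
[OCl⁻]/[HOCl] = 10^(pH − pKa) = 10^(8.19 − 7.5) = 4.898; fraction as HOCl = 1/(1 + 4.898) = 0.1696.
Free chlorine required for 1.7 ppm HOCl: 1.7 / 0.1696 = 10.03 ppm.
FC to add: 10.03 − 0.3 = 9.726 mg/L as Cl₂.
Cl₂ equivalent: 9.726 mg/L × 133,232 L = 1296 g.
Product at 61.0% available Cl: 1296 / 0.61 = 2124 g.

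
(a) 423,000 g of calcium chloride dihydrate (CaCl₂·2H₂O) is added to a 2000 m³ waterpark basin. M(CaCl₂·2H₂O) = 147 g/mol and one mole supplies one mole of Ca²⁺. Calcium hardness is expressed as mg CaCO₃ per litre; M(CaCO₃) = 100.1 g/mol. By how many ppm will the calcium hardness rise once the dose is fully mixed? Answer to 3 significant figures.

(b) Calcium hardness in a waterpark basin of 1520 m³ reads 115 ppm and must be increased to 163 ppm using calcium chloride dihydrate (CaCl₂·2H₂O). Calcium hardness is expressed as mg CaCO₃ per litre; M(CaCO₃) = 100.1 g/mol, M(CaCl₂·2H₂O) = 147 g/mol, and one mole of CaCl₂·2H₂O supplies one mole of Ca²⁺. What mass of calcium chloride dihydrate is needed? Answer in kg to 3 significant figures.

(a) Volume: 2000 m³ = 2,000,000 L.
(a) Moles of Ca²⁺: 423,000 g ÷ 147 g/mol = 2878 mol.
(a) As CaCO₃: 2878 mol × 100.1 g/mol = 288,000 g.
(a) Rise: 288,000 g / 2,000,000 L × 1000 = 144 mg/L.

(b) Volume: 1520 m³ = 1,520,000 L.
(b) Hardness to add: (163 − 115) = 48 mg/L as CaCO₃ × 1,520,000 L = 72,960 g as CaCO₃.
(b) Moles of Ca²⁺ (1 mol Ca²⁺ ≡ 1 mol CaCO₃): 72,960 / 100.1 g/mol = 728.9 mol.
(b) Mass of CaCl₂·2H₂O: 728.9 × 147 = 107,100 g.

(a) 144 ppm; (b) 107 kg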